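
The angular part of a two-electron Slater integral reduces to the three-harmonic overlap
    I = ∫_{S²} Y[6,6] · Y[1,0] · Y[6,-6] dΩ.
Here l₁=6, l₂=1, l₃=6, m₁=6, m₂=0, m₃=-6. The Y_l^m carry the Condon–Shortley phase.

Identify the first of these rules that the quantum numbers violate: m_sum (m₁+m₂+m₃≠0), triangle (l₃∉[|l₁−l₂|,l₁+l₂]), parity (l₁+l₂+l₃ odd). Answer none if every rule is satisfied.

parity

azimuthal sum: 6 + 0 − 6 = 0  ✓
5 ≤ 6 ≤ 7 (triangle on l)  ✓
L = 6 + 1 + 6 = 13 (odd)  ✗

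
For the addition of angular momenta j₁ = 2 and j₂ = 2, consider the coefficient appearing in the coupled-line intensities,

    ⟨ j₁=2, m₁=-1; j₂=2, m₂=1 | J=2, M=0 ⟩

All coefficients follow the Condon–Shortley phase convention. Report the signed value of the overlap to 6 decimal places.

+√(1/14) ≈ +0.267261

√[5·2!2!2!/7! · 1!3!3!1!2!2!] = √(8/7)
  +(−1)^1/∏(1,1,2,2,0,0)! = -1/4  (running -1/4)
  +(−1)^2/∏(2,0,1,1,1,1)! = 1/2  (running 1/4)
⟨..|..⟩ = √(8/7)·(1/4) = +0.267261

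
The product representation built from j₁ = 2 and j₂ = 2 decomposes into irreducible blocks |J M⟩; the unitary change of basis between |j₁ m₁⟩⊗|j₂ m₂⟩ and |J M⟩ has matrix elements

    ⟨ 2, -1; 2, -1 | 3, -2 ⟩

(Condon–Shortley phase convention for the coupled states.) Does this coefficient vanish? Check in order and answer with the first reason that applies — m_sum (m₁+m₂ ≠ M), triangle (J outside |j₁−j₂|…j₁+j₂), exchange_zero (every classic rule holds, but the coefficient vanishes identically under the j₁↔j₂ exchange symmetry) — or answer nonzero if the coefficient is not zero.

m-sum: m₁+m₂ = -1+(-1) = -2, M = -2  ✓
triangle: |j₁−j₂| = 0 ≤ J = 3 ≤ j₁+j₂ = 4  ✓
exchange: j₁=j₂ and m₁=m₂, and (−1)^(j₁+j₂−J) = (−1)^1 = −1 forces ⟨j₁m₁;j₂m₂|JM⟩ = −⟨j₂m₂;j₁m₁|JM⟩ = −⟨j₁m₁;j₂m₂|JM⟩ ⇒ the coefficient vanishes identically
Racah sum check: Σ_k collapses to 0 ⇒ CG = 0

exchange_zero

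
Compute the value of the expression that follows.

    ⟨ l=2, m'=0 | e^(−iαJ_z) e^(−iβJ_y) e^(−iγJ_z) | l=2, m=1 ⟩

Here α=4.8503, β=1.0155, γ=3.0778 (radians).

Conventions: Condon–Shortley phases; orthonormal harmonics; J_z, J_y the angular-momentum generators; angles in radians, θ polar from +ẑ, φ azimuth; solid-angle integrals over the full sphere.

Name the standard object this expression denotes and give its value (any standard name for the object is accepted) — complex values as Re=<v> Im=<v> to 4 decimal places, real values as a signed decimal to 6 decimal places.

Wigner D-matrix element, Re=-0.5475 Im=-0.0350

This is a Wigner D-matrix element — the rotation-matrix element ⟨l m'| R(α,β,γ) |l m⟩ in the angular-momentum basis.
D^2_{0,1}(4.8503,1.0155,3.0778) = e^{-i·0·4.8503}·d^2_{0,1}(1.0155)·e^{-i·1·3.0778}. Compute d first:
Half-angle: c=0.873841, s=0.486212. N=√(2·2·6·1)=4.898979
k∈{1,2} keeps every argument non-negative
  k=1: (−1)^0·4.8990/(2)·0.8738^3·0.4862^1 = +0.794691
  k=2: (−1)^1·4.8990/(2)·0.8738^1·0.4862^3 = -0.246029
d^2_{0,1}(1.0155) = +0.794691 -0.246029 = +0.548662
D = (+1.000000+0.000000i)·(+0.548662)·(-0.997966-0.063749i) = -0.547546-0.034977i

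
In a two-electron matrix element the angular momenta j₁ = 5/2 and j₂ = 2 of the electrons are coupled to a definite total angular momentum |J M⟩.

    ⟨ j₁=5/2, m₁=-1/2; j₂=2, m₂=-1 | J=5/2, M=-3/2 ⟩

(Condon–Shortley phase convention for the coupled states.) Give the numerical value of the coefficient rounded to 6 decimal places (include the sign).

j₁+j₂−J=2  J+j₁−j₂=3  J−j₁+j₂=2  j₁+j₂+J+1=8
(j₁±m₁, j₂±m₂, J±M) = (2,3,1,3,1,4)
P² = 216/35
sum k=0..1:
  [0] +1/12 = 1/12
  [1] −1/4 = -1/4
S = -1/6
C² = P²·S² = 6/35 ; C = -0.414039

−√(6/35) = -0.414039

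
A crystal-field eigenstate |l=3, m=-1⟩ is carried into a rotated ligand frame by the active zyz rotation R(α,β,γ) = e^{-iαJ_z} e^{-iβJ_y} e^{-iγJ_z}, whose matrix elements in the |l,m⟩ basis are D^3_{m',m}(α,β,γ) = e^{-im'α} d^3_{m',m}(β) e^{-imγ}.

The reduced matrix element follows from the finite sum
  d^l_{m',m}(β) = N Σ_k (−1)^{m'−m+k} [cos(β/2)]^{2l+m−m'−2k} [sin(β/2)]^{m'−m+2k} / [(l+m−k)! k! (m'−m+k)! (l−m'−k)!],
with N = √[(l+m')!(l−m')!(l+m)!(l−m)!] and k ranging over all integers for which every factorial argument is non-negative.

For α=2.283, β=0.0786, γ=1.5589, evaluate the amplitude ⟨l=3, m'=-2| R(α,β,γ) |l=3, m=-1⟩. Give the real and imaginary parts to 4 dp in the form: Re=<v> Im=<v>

Re=0.1218 Im=-0.0194

Split into d^3_{-2,-1}(β=0.0786) × two z-phases.
With c≡cos(β/2)=0.999228 and s≡sin(β/2)=0.039290, N=[1·120·2·24]^{1/2}=75.894664
k∈{1,2} keeps every argument non-negative
  k=1: (−1)^0·75.8947/(24)·0.9992^5·0.0393^1 = +0.123767
  k=2: (−1)^1·75.8947/(12)·0.9992^3·0.0393^3 = -0.000383
d^3_{-2,-1}(0.0786) = +0.123767 -0.000383 = +0.123384
Attach z-rotation phases: D = e^{-i(-2)(2.2830)}·(+0.123384)·e^{-i(-1)(1.5589)} = +0.121841-0.019448i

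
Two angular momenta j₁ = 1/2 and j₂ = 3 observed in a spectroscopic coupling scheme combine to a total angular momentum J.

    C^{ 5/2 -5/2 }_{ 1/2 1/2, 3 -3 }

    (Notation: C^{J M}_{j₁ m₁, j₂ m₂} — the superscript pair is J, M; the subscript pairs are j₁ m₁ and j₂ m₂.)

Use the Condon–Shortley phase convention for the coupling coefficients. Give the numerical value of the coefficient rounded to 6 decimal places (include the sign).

+√(6/7) ≈ +0.925820

triangle: 1!*0!*5!/7! = 120/5040
(j±m)!: 1!*0!*0!*6!*0!*5! = 86400
prefactor² = (2J+1)*Δ*N² = 86400/7
  k=0: +1/(0!*1!*0!*0!*0!*5!) = 1/120
Σ = 1/120  ⇒  CG² = 86400/7*(1/120)² = 6/7
CG = +√(6/7) = +0.925820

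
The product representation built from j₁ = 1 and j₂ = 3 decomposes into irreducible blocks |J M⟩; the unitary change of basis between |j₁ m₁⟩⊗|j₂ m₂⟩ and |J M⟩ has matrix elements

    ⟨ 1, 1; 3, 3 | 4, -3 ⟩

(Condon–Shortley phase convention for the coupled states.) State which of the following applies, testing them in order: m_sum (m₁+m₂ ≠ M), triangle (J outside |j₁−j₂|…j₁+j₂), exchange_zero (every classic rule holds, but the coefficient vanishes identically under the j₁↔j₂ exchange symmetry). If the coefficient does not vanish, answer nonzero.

m-sum: m₁+m₂ = 1+3 = 4, M = -3  ✗ ⇒ coefficient is 0

m_sum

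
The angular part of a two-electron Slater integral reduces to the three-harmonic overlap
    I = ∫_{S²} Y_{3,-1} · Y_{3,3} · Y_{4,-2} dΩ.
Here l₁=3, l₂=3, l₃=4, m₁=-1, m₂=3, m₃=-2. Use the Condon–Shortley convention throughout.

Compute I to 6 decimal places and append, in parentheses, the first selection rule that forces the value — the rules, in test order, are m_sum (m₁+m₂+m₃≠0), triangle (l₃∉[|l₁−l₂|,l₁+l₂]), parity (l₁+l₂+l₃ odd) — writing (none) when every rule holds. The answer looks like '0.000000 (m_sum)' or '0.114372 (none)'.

-0.188451 (none)

Checks pass: Σm=0; 10 even; l₃=4∈[0,6].
(2·3+1)(2·3+1)(2·4+1) = 441
Δ: 2! 4! 4! / 11! → 1/34650
sum: t=0:+1/72 t=1:−1/16 t=2:+1/72 = -5/144
3j²(3 3 4; 0 0 0) = Δ·Π!·Σ² = 2/77  (sign -1)
sum: t=2:+1/192 = 1/192
3j²(3 3 4; -1 3 -2) = Δ·Π!·Σ² = 3/77  (sign +1)
combine: 4πI² = 441·2/77·3/77 = 54/121
take √, sign -1: I = -0.18845135
No selection rule forces the value: the integral is nonzero (none).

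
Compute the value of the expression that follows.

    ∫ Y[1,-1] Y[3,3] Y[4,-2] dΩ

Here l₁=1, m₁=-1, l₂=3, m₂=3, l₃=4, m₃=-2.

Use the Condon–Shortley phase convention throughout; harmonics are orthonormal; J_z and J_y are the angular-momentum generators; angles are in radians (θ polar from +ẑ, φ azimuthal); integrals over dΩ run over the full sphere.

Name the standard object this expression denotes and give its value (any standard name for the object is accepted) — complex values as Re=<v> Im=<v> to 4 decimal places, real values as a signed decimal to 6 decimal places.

Gaunt coefficient, +0.061558

This is a Gaunt coefficient — the integral of a triple product of spherical harmonics over the sphere.
Checks pass: Σm=0; 8 even; l₃=4∈[2,4].
(2·1+1)(2·3+1)(2·4+1) = 189
Δ: 0! 2! 6! / 9! → 1/252
sum: t=0:+1/36 = 1/36
3j²(1 3 4; 0 0 0) = Δ·Π!·Σ² = 4/63  (sign +1)
sum: t=0:+1/1440 = 1/1440
3j²(1 3 4; -1 3 -2) = Δ·Π!·Σ² = 1/252  (sign +1)
combine: 4πI² = 189·4/63·1/252 = 1/21
take √, sign +1: I = 0.06155813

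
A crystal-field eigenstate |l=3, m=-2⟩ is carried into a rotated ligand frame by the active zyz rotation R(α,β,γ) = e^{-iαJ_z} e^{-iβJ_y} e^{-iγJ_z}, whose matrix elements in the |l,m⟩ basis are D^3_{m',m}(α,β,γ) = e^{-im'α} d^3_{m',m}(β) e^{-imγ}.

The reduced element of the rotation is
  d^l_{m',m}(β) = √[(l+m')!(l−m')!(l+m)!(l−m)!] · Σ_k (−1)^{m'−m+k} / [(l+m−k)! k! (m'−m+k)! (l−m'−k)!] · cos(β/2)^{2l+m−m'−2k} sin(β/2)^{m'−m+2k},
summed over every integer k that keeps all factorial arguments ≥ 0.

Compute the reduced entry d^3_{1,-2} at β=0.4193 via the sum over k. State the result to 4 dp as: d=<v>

d^3_{1,-2}(β=0.4193) via the finite sum:
c=cos(0.419300/2)=0.978104, s=sin(0.419300/2)=0.208118; N=√[24·2·1·120]=75.894664
Admissible k: 0..1 (factorial args all ≥0)
  k=0: (−1)^3·75.8947/(12)·0.9781^3·0.2081^3 = -0.053347
  k=1: (−1)^4·75.8947/(24)·0.9781^1·0.2081^5 = +0.001208
d^3_{1,-2}(0.4193) = -0.053347 +0.001208 = -0.052140

d=-0.0521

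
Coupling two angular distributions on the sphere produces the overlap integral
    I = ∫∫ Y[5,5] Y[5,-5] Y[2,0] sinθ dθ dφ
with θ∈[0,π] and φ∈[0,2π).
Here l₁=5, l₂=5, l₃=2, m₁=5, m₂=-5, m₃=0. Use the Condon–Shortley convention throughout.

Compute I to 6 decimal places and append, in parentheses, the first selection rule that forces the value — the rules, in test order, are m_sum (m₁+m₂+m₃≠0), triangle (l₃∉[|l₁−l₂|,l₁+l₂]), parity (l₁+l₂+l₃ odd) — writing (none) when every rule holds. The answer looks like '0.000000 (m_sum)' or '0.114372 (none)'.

Checks pass: Σm=0; 12 even; l₃=2∈[0,10].
(2·5+1)(2·5+1)(2·2+1) = 605
Δ: 8! 2! 2! / 13! → 1/38610
sum: t=3:−1/2880 t=4:+1/576 t=5:−1/2880 = 1/960
3j²(5 5 2; 0 0 0) = Δ·Π!·Σ² = 10/429  (sign +1)
sum: t=0:+1/161280 = 1/161280
3j²(5 5 2; 5 -5 0) = Δ·Π!·Σ² = 15/286  (sign +1)
combine: 4πI² = 605·10/429·15/286 = 125/169
take √, sign +1: I = 0.24260890
No selection rule forces the value: the integral is nonzero (none).

0.242609 (none)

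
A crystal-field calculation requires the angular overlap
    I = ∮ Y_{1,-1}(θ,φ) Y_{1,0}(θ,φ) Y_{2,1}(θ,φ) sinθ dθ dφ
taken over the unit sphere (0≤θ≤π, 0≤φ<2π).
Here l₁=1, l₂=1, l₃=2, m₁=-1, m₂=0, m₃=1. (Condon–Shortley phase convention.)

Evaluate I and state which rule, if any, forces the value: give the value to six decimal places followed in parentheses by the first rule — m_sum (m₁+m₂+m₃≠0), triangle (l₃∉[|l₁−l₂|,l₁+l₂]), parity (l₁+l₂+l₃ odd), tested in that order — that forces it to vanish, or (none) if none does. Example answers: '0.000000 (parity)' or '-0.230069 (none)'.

-0.218510 (none)

m-sum 0 ✓  L=4 even ✓  0≤2≤2 ✓
Π(2lᵢ+1) = 3×3×5 = 45
triangle coeff Δ(1,1,2) = 1/30
Σ_t [0,0]: t=0:+1/1 = 1/1
(3j)²=2/15 [(1 1 2; 0 0 0)], sign=+1
Σ_t [0,0]: t=0:+1/2 = 1/2
(3j)²=1/10 [(1 1 2; -1 0 1)], sign=-1
⇒ 4πI² = 3/5
I = (-1)√(3/5/(4π)) = -0.21850969
No selection rule forces the value: the integral is nonzero (none).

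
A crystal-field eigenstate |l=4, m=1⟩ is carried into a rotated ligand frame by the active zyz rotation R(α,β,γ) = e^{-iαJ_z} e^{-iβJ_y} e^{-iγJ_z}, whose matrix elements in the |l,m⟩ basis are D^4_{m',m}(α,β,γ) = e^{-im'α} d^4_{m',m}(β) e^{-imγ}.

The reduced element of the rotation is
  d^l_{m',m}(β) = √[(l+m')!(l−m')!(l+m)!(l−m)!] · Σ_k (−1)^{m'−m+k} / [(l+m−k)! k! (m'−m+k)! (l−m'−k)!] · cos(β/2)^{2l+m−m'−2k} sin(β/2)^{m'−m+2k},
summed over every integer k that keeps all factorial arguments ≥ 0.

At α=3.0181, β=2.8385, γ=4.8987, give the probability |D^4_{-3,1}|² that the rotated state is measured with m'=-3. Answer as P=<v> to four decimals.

P=0.0263

Split into d^4_{-3,1}(β=2.8385) × two z-phases.
Half-angle: c=0.150967, s=0.988539. N=√(1·5040·120·6)=1904.940944
k: max(0,(1)−(-3))=4 … min(4+(1),4−(-3))=5
  k=4: (−1)^0·1904.9409/(144)·0.1510^4·0.9885^4 = +0.006562
  k=5: (−1)^1·1904.9409/(240)·0.1510^2·0.9885^6 = -0.168809
d^4_{-3,1}(2.8385) = +0.006562 -0.168809 = -0.162247
|D^4_{-3,1}|² = |d^4_{-3,1}(β)|² = (-0.162247)² = 0.026324 (the z-rotation phases have unit modulus)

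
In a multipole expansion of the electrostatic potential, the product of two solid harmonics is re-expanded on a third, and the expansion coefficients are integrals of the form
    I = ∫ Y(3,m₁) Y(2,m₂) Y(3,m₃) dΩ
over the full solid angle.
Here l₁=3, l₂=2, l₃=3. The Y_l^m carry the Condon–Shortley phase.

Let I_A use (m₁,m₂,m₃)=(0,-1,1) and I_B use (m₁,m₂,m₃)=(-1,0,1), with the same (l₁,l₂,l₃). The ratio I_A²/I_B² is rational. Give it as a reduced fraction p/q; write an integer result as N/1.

2/9

Shared (l₁,l₂,l₃)=(3,2,3): N and (l;000)² cancel in I_A²/I_B².
A: Δ = 2!·4!·2!/9! = 1/3780; Racah Σ t=0..1: t=0:+1/12 t=1:−1/8 = -1/24; ⇒ 3j(3 2 3; 0 -1 1)² = 1/210, sgn -1
B: Δ = 2!·4!·2!/9! = 1/3780; Racah Σ t=0..2: t=0:+1/96 t=1:−1/6 t=2:+1/16 = -3/32; ⇒ 3j(3 2 3; -1 0 1)² = 3/140, sgn -1
I_A²/I_B² = (1/210)/(3/140) = 2/9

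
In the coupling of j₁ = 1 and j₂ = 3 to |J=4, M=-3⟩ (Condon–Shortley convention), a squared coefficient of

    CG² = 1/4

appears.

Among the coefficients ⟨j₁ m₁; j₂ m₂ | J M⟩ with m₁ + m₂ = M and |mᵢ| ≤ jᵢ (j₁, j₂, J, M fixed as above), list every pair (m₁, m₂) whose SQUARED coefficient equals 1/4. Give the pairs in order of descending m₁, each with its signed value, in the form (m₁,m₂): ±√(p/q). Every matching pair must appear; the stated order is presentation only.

Admissible pairs with m₁+m₂ = M = -3: (-1,-2), (0,-3)
  (m₁,m₂)=(0,-3): CG² = 1/4, CG = +√(1/4)   ← matches the target
  (m₁,m₂)=(-1,-2): CG² = 3/4, CG = +√(3/4)
Pairs with CG² = 1/4: (0,-3): +√(1/4)

(0,-3): +√(1/4)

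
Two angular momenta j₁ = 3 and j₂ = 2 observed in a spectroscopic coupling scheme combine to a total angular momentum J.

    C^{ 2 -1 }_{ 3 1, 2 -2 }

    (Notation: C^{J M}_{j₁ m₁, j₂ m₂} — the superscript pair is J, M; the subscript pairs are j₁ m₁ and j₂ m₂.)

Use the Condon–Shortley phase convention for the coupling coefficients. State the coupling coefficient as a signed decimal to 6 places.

+√(3/14) = +0.462910

j₁+j₂−J=3  J+j₁−j₂=3  J−j₁+j₂=1  j₁+j₂+J+1=8
(j₁±m₁, j₂±m₂, J±M) = (4,2,0,4,1,3)
P² = 216/7
sum k=0..0:
  [0] +1/12 = 1/12
S = 1/12
C² = P²·S² = 3/14 ; C = +0.462910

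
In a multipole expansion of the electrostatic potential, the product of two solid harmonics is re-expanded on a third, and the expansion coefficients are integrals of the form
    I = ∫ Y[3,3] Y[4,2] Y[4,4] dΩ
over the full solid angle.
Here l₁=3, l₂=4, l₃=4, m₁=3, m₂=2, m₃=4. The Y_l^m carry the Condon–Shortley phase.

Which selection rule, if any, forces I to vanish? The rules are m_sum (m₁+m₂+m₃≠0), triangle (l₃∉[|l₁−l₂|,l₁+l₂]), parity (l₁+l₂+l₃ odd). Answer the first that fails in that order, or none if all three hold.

m_sum

Σmᵢ = 9  ✗
l₃∈[|l₁−l₂|,l₁+l₂]=[1,7], have l₃=4
Σlᵢ = 11 ⇒ odd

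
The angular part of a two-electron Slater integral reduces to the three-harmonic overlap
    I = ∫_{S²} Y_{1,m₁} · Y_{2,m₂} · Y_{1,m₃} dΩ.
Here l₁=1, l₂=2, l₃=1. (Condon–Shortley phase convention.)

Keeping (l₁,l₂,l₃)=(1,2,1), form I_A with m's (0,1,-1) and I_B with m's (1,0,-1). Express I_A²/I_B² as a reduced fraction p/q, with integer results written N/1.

Shared (l₁,l₂,l₃)=(1,2,1): N and (l;000)² cancel in I_A²/I_B².
A: Δ = 2!·0!·2!/5! = 1/30; Racah Σ t=1..1: t=1:−1/2 = -1/2; ⇒ 3j(1 2 1; 0 1 -1)² = 1/10, sgn -1
B: Δ = 2!·0!·2!/5! = 1/30; Racah Σ t=0..0: t=0:+1/4 = 1/4; ⇒ 3j(1 2 1; 1 0 -1)² = 1/30, sgn +1
I_A²/I_B² = (1/10)/(1/30) = 3/1

3/1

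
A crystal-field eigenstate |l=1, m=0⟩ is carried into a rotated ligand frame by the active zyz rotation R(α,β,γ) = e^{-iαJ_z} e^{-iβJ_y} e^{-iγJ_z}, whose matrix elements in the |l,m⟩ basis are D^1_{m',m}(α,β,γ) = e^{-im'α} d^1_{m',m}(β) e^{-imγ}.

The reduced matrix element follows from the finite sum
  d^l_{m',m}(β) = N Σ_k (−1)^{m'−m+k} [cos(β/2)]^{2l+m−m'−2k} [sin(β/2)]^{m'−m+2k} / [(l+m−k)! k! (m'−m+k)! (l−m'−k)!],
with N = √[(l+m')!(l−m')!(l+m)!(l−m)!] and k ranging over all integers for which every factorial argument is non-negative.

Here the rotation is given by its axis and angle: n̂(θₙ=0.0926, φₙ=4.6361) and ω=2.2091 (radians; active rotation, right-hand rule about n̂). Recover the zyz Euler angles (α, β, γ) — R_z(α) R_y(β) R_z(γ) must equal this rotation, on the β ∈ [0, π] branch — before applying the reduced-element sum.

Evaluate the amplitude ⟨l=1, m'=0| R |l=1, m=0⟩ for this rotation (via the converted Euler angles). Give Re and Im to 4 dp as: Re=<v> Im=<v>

Axis–angle → zyz. n̂ = (sinθₙcosφₙ, sinθₙsinφₙ, cosθₙ) = (-0.007047, -0.092199, +0.995716), ω = 2.2091.
R = I cosω + sinω [n̂]ₓ + (1−cosω) n̂n̂ᵀ gives
  R = [-0.595755, -0.798630, -0.085244; +0.800704, -0.582268, -0.140844; +0.062847, -0.152163, +0.986355]
β = atan2(√(R₁₃²+R₂₃²), R₃₃) = 0.165384; α = atan2(R₂₃, R₁₃) mod 2π = 4.168127; γ = atan2(R₃₂, −R₃₁) mod 2π = 4.320705
First d^1_{0,0}(β=0.1654), then the phase factors e^{-i(0)α} and e^{-i(0)γ}:
c=cos(0.165384/2)=0.996583, s=sin(0.165384/2)=0.082598; N=√[1·1·1·1]=1.000000
k∈{0,1} keeps every argument non-negative
  k=0: (−1)^0·1.0000/(1)·0.9966^2·0.0826^0 = +0.993178
  k=1: (−1)^1·1.0000/(1)·0.9966^0·0.0826^2 = -0.006822
d^1_{0,0}(0.1654) = +0.993178 -0.006822 = +0.986355
D = (+1.000000+0.000000i)·(+0.986355)·(+1.000000+0.000000i) = +0.986355+0.000000i

Re=0.9864 Im=0.0000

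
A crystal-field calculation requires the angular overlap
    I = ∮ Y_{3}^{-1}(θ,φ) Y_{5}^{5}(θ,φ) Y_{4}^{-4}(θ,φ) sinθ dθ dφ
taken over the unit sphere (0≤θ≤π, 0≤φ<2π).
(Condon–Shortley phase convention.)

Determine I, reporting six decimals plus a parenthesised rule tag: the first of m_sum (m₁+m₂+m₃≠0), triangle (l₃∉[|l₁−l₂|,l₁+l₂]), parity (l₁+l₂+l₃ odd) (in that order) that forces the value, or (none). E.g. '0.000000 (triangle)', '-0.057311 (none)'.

m-sum 0 ✓  L=12 even ✓  2≤4≤8 ✓
Π(2lᵢ+1) = 7×11×9 = 693
triangle coeff Δ(3,5,4) = 1/180180
Σ_t [1,3]: t=1:−1/576 t=2:+1/144 t=3:−1/576 = 1/288
(3j)²=20/1001 [(3 5 4; 0 0 0)], sign=+1
Σ_t [4,4]: t=4:+1/34560 = 1/34560
(3j)²=14/429 [(3 5 4; -1 5 -4)], sign=+1
⇒ 4πI² = 840/1859
I = (+1)√(840/1859/(4π)) = 0.18962475
No selection rule forces the value: the integral is nonzero (none).

0.189625 (none)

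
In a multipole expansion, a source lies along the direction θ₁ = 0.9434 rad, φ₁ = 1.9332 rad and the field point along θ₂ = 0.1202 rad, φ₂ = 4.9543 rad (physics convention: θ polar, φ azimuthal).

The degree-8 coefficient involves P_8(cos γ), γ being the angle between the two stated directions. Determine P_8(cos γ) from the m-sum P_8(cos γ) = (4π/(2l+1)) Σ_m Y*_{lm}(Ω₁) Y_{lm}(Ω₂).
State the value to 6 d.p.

Addition theorem: P_8(cos γ) = (4π/17) Σ_m Y*_{lm}(Ω₁) Y_{lm}(Ω₂), m = −8…8:
  m=-8: (-0.092315, 0.022822) × (-0.000000, -0.000000) = (0.000000, 0.000000)  (running Σ = (0.000000, 0.000000))
  m=-7: (0.156826, 0.226903) × (-0.000001, 0.000000) = (-0.000000, -0.000000)  (running Σ = (-0.000000, -0.000000))
  m=-6: (0.250772, -0.363716) × (-0.000002, 0.000015) = (0.000005, 0.000005)  (running Σ = (0.000005, 0.000004))
  m=-5: (-0.349642, -0.086016) × (0.000221, 0.000083) = (-0.000070, -0.000048)  (running Σ = (-0.000065, -0.000044))
  m=-4: (-0.004227, -0.034708) × (0.001528, -0.002219) = (-0.000083, -0.000044)  (running Σ = (-0.000148, -0.000087))
  m=-3: (-0.319951, 0.168031) × (-0.015143, -0.017067) = (0.007713, 0.002916)  (running Σ = (0.007564, 0.002829))
  m=-2: (0.119933, 0.106214) × (-0.121227, 0.063702) = (-0.021305, -0.005236)  (running Σ = (-0.013741, -0.002407))
  m=-1: (-0.104717, 0.276188) × (0.124550, 0.504775) = (-0.152455, -0.018459)  (running Σ = (-0.166196, -0.020866))
  m=0: (0.208447, -0.000000) × (0.879564, 0.000000) = (0.183343, 0.000000)  (running Σ = (0.017146, -0.020866))
  m=1: (0.104717, 0.276188) × (-0.124550, 0.504775) = (-0.152455, 0.018459)  (running Σ = (-0.135309, -0.002407))
  m=2: (0.119933, -0.106214) × (-0.121227, -0.063702) = (-0.021305, 0.005236)  (running Σ = (-0.156614, 0.002829))
  m=3: (0.319951, 0.168031) × (0.015143, -0.017067) = (0.007713, -0.002916)  (running Σ = (-0.148901, -0.000087))
  m=4: (-0.004227, 0.034708) × (0.001528, 0.002219) = (-0.000083, 0.000044)  (running Σ = (-0.148985, -0.000044))
  m=5: (0.349642, -0.086016) × (-0.000221, 0.000083) = (-0.000070, 0.000048)  (running Σ = (-0.149055, 0.000004))
  m=6: (0.250772, 0.363716) × (-0.000002, -0.000015) = (0.000005, -0.000005)  (running Σ = (-0.149050, -0.000000))
  m=7: (-0.156826, 0.226903) × (0.000001, 0.000000) = (-0.000000, 0.000000)  (running Σ = (-0.149050, 0.000000))
  m=8: (-0.092315, -0.022822) × (-0.000000, 0.000000) = (0.000000, -0.000000)  (running Σ = (-0.149050, 0.000000))
Total Σ_m = (-0.149050, 0.000000). Multiply by 0.739198: (-0.110177, 0.000000). P_8(cos γ) = -0.110177

-0.110177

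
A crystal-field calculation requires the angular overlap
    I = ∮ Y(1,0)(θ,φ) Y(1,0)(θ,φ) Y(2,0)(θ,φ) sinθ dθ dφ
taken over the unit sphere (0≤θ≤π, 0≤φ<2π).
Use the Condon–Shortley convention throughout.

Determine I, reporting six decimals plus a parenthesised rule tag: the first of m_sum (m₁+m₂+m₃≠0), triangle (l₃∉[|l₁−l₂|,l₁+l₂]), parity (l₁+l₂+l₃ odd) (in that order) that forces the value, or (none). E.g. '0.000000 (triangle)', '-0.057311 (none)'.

m-sum 0 ✓  L=4 even ✓  0≤2≤2 ✓
Π(2lᵢ+1) = 3×3×5 = 45
triangle coeff Δ(1,1,2) = 1/30
Σ_t [0,0]: t=0:+1/1 = 1/1
(3j)²=2/15 [(1 1 2; 0 0 0)], sign=+1
(m-triple is (0,0,0) — same symbol as above.)
⇒ 4πI² = 4/5
I = (+1)√(4/5/(4π)) = 0.25231325
No selection rule forces the value: the integral is nonzero (none).

0.252313 (none)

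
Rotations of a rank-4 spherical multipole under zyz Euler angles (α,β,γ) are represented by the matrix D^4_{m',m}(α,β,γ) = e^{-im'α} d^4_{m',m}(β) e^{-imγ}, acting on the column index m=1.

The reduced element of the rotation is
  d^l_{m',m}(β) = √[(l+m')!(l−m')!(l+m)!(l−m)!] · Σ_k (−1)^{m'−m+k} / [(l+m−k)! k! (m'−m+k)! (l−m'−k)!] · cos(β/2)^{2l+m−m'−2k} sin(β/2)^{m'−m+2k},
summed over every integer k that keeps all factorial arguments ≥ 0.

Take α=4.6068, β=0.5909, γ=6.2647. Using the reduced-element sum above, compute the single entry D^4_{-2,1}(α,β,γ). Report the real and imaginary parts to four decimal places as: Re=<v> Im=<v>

Re=-0.2371 Im=0.0463

Split into d^4_{-2,1}(β=0.5909) × two z-phases.
c=cos(0.590900/2)=0.956671, s=sin(0.590900/2)=0.291170; N=√[2·720·120·6]=1018.233765
Admissible k: 3..5 (factorial args all ≥0)
  k=3: (−1)^0·1018.2338/(72)·0.9567^5·0.2912^3 = +0.279750
  k=4: (−1)^1·1018.2338/(48)·0.9567^3·0.2912^5 = -0.038871
  k=5: (−1)^2·1018.2338/(240)·0.9567^1·0.2912^7 = +0.000720
d^4_{-2,1}(0.5909) = +0.279750 -0.038871 +0.000720 = +0.241599
D = (-0.977785+0.209612i)·(+0.241599)·(+0.999829+0.018484i) = -0.237127+0.046267i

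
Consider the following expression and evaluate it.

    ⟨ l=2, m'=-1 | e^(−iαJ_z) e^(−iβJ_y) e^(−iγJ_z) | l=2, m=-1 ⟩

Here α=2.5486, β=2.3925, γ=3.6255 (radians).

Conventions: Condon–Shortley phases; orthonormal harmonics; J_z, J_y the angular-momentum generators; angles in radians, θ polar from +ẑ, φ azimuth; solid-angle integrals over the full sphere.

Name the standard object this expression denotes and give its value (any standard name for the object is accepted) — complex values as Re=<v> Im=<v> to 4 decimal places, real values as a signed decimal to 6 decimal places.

This is a Wigner D-matrix element — the rotation-matrix element ⟨l m'| R(α,β,γ) |l m⟩ in the angular-momentum basis.
First d^2_{-1,-1}(β=2.3925), then the phase factors e^{-i(-1)α} and e^{-i(-1)γ}:
c=cos(2.392500/2)=0.365850, s=sin(2.392500/2)=0.930674; N=√[1·6·1·6]=6.000000
k: max(0,(-1)−(-1))=0 … min(2+(-1),2−(-1))=1
  k=0: (−1)^0·6.0000/(6)·0.3659^4·0.9307^0 = +0.017915
  k=1: (−1)^1·6.0000/(2)·0.3659^2·0.9307^2 = -0.347795
d^2_{-1,-1}(2.3925) = +0.017915 -0.347795 = -0.329880
Phases: e^{-i·(-1)·2.5486}=-0.829272+0.558845i, e^{-i·(-1)·3.6255}=-0.885184-0.465241i ⇒ D=-0.327919+0.035914i

Wigner D-matrix element, Re=-0.3279 Im=0.0359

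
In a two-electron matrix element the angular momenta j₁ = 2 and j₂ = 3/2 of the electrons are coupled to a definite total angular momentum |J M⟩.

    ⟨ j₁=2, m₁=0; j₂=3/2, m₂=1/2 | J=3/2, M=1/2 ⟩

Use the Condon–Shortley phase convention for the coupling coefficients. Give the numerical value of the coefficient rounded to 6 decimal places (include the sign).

triangle: 2!×2!×1!/6! = 4/720
(j±m)!: 2!×2!×2!×1!×2!×1! = 16
prefactor² = (2J+1)×Δ×N² = 16/45
  k=1: −1/(1!×1!×1!×1!×1!×0!) = -1
  k=2: +1/(2!×0!×0!×0!×2!×1!) = 1/4
Σ = -3/4  ⇒  CG² = 16/45×(-3/4)² = 1/5
CG = −√(1/5) = -0.447214

−√(1/5) = -0.447214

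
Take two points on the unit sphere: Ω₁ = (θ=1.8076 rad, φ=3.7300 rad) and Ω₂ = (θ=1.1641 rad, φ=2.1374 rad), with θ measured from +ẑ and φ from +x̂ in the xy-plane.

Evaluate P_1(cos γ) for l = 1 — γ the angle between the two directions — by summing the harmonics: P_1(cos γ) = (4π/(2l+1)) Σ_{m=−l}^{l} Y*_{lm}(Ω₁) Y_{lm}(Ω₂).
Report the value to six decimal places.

-0.112266

Summing Y*_{l m}(θ₁,φ₁)·Y_{l m}(θ₂,φ₂) over m ∈ [−1, 1]; prefactor 4π/(2·1+1) = 4.188790:
  [-1]  conj(Y_{1,-1})(Ω₁) = (-0.279371, -0.186410) ; Y_{1,-1}(Ω₂) = (-0.170324, -0.267726) ; Δ = (-0.002323, 0.106545)
  [+0]  conj(Y_{1,0})(Ω₁) = (-0.114625, -0.000000) ; Y_{1,0}(Ω₂) = (0.193280, 0.000000) ; Δ = (-0.022155, -0.000000)
  [+1]  conj(Y_{1,1})(Ω₁) = (0.279371, -0.186410) ; Y_{1,1}(Ω₂) = (0.170324, -0.267726) ; Δ = (-0.002323, -0.106545)
Accumulated sum (-0.026802, 0.000000); after 4π/(2l+1) scaling, (-0.112266, 0.000000) ⇒ P_1 = -0.112266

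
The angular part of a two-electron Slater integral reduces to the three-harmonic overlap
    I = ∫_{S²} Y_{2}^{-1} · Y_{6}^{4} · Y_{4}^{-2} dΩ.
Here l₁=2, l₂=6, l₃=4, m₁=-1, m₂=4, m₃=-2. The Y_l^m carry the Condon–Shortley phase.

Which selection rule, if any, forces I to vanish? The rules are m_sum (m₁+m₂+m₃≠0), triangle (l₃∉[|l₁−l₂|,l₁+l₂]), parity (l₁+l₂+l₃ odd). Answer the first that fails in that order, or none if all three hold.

m_sum

Σmᵢ = 1  ✗
l₃∈[|l₁−l₂|,l₁+l₂]=[4,8], have l₃=4
Σlᵢ = 12 ⇒ even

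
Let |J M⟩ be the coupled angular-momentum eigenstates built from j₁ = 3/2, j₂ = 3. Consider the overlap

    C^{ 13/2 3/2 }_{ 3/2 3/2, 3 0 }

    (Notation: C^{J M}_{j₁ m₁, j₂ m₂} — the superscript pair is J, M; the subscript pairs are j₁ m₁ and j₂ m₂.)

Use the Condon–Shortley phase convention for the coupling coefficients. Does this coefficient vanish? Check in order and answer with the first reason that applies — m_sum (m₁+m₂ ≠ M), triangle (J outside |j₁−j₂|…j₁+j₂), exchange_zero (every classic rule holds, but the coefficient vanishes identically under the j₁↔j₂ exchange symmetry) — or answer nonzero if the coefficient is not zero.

triangle

m-sum: m₁+m₂ = 3/2+0 = 3/2, M = 3/2  ✓
triangle: need |j₁−j₂| ≤ J ≤ j₁+j₂, i.e. J ∈ [3/2, 9/2]; J = 13/2 is outside ✗ ⇒ coefficient is 0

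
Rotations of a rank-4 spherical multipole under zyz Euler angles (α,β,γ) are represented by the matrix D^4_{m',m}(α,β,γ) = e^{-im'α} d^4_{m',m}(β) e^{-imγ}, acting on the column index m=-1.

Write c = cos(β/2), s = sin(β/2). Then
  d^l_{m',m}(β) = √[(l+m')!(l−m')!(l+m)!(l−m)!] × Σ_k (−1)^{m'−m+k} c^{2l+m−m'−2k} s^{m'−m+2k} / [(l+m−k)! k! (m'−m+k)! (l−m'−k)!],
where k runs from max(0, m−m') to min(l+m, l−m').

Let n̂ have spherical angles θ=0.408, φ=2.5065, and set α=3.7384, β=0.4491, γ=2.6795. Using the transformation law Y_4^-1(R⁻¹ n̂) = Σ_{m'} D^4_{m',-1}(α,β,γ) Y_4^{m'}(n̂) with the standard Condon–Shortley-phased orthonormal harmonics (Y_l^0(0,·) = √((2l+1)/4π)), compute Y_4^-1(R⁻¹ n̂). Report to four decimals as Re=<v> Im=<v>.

Re=0.0864 Im=-0.4753

Need the full column D^4_{m',-1} for m'=−4..4 at α=3.7384, β=0.4491, γ=2.6795.
cos(β/2)=0.974894, sin(β/2)=0.222668
d^4_{-4,-1}: single k=3 term ⇒ +0.072753;  D = +0.025243-0.068234i
d^4_{-3,-1}: k∈[2..3] ⇒ +0.337855 -0.029375 = +0.308480;  D = +0.074065+0.299456i
d^4_{-2,-1}: k∈[1..3] ⇒ +0.790672 -0.206237 +0.007173 = +0.591608;  D = -0.440250-0.395196i
d^4_{-1,-1}: k∈[0..3] ⇒ +0.815945 -0.638486 +0.066616 -0.001158 = +0.242917;  D = +0.240716+0.032626i
d^4_{0,-1}: k∈[0..3] ⇒ -0.833442 +0.260871 -0.013609 +0.000118 = -0.586061;  D = +0.524596-0.261279i
d^4_{1,-1}: k∈[0..3] ⇒ +0.425657 -0.066616 +0.001738 -0.000006 = +0.360772;  D = +0.176718-0.314528i
d^4_{2,-1}: k∈[0..2] ⇒ -0.137491 +0.010759 -0.000112 = -0.126844;  D = -0.010758-0.126387i
d^4_{3,-1}: k∈[0..1] ⇒ +0.029375 -0.000919 = +0.028456;  D = -0.017931-0.022095i
d^4_{4,-1}: single k=0 term ⇒ -0.003795;  D = -0.003634-0.001094i
Y_4^{m'}(θ=0.408,φ=2.5065) and Σ D·Y over m':
  (+0.0252-0.0682i)·(-0.0090+0.0062i)  (+0.0741+0.2995i)·(+0.0236-0.0678i)  (-0.4403-0.3952i)·(+0.0764+0.2464i)  (+0.2407+0.0326i)·(-0.4020-0.2962i)  (+0.5246-0.2613i)·(+0.2719+0.0000i)  (+0.1767-0.3145i)·(+0.4020-0.2962i)  (-0.0108-0.1264i)·(+0.0764-0.2464i)  (-0.0179-0.0221i)·(-0.0236-0.0678i)  (-0.0036-0.0011i)·(-0.0090-0.0062i)
Y_4^-1(R⁻¹ n̂) = +0.086375-0.475320i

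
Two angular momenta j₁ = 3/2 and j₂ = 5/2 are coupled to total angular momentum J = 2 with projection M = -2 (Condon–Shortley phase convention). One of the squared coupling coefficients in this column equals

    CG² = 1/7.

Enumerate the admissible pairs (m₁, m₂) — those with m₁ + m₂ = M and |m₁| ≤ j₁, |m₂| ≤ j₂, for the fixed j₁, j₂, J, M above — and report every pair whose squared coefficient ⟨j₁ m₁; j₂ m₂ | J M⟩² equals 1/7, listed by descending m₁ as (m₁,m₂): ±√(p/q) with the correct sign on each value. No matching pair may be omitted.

Admissible pairs with m₁+m₂ = M = -2: (-3/2,-1/2), (-1/2,-3/2), (1/2,-5/2)
  (m₁,m₂)=(1/2,-5/2): CG² = 10/21, CG = +√(10/21)
  (m₁,m₂)=(-1/2,-3/2): CG² = 8/21, CG = −√(8/21)
  (m₁,m₂)=(-3/2,-1/2): CG² = 1/7, CG = +√(1/7)   ← matches the target
Pairs with CG² = 1/7: (-3/2,-1/2): +√(1/7)

(-3/2,-1/2): +√(1/7)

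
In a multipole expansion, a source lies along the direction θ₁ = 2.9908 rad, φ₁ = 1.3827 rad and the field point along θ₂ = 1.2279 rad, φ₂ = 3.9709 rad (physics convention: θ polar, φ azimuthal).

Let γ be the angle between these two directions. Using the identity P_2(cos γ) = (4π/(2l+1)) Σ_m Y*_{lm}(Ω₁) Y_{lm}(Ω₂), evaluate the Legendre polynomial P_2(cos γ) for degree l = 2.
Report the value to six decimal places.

Term-by-term m-sum for l=2 (normalisation 4π/5 = 2.513274):
  term(m=-2) = 0.00134 + 0.00267j   from Y*(Ω₁)=-0.00811 + 0.00320j, Y(Ω₂)=-0.03005 - 0.34129j
  term(m=-1) = 0.02388 + 0.01475j   from Y*(Ω₁)=-0.02145 - 0.11271j, Y(Ω₂)=-0.16521 + 0.18040j
  term(m=+0) = -0.12703 + 0.00000j   from Y*(Ω₁)=0.60943 + 0.00000j, Y(Ω₂)=-0.20843 + 0.00000j
  term(m=+1) = 0.02388 - 0.01475j   from Y*(Ω₁)=0.02145 - 0.11271j, Y(Ω₂)=0.16521 + 0.18040j
  term(m=+2) = 0.00134 - 0.00267j   from Y*(Ω₁)=-0.00811 - 0.00320j, Y(Ω₂)=-0.03005 + 0.34129j
Σ over m = -0.07660 + 0.00000j; ×(4π/5) → -0.19251 + 0.00000j. Real part: -0.192510

-0.192510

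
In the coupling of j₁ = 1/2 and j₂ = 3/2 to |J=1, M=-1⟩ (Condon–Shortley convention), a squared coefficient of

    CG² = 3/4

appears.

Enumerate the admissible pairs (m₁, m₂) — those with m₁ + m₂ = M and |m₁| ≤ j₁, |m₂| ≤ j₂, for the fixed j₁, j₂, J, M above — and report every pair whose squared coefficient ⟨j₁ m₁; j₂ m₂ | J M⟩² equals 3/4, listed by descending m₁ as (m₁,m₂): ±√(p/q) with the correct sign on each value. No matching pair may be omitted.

(1/2,-3/2): +√(3/4)

Admissible pairs with m₁+m₂ = M = -1: (-1/2,-1/2), (1/2,-3/2)
  (m₁,m₂)=(1/2,-3/2): CG² = 3/4, CG = +√(3/4)   ← matches the target
  (m₁,m₂)=(-1/2,-1/2): CG² = 1/4, CG = −√(1/4)
Pairs with CG² = 3/4: (1/2,-3/2): +√(3/4)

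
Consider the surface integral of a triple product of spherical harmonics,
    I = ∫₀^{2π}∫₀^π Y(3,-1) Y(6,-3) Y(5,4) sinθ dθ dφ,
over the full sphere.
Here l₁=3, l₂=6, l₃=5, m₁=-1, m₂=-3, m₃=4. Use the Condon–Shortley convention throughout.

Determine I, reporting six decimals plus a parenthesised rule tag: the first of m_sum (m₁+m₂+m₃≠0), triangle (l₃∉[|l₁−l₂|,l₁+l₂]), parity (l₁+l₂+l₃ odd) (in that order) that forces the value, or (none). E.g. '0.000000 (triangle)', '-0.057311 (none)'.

Checks pass: Σm=0; 14 even; l₃=5∈[3,9].
(2·3+1)(2·6+1)(2·5+1) = 1001
Δ: 4! 2! 8! / 15! → 1/675675
sum: t=1:−1/8640 t=2:+1/2304 t=3:−1/8640 = 7/34560
3j²(3 6 5; 0 0 0) = Δ·Π!·Σ² = 7/429  (sign -1)
sum: t=2:+1/40320 t=3:−1/241920 = 1/48384
3j²(3 6 5; -1 -3 4) = Δ·Π!·Σ² = 24/1001  (sign -1)
combine: 4πI² = 1001·7/429·24/1001 = 56/143
take √, sign +1: I = 0.17653103
No selection rule forces the value: the integral is nonzero (none).

0.176531 (none)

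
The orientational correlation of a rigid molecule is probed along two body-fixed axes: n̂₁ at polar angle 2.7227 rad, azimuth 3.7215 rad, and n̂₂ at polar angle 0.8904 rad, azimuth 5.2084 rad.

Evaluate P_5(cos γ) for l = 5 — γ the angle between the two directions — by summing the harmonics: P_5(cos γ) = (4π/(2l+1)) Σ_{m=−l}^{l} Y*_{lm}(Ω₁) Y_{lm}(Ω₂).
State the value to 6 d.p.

Addition theorem: P_5(cos γ) = (4π/11) Σ_m Y*_{lm}(Ω₁) Y_{lm}(Ω₂), m = −5…5:
  [-5]  conj(Y_{5,-5})(Ω₁) = (0.005017, -0.001239) ; Y_{5,-5}(Ω₂) = (0.080919, -0.103933) ; Δ = (0.000277, -0.000622)
  [-4]  conj(Y_{5,-4})(Ω₁) = (0.024985, -0.026883) ; Y_{5,-4}(Ω₂) = (-0.135378, -0.308731) ; Δ = (-0.011682, -0.004074)
  [-3]  conj(Y_{5,-3})(Ω₁) = (0.025484, -0.149419) ; Y_{5,-3}(Ω₂) = (-0.414845, -0.034413) ; Δ = (-0.015714, 0.061109)
  [-2]  conj(Y_{5,-2})(Ω₁) = (-0.153876, -0.353089) ; Y_{5,-2}(Ω₂) = (-0.066004, 0.101013) ; Δ = (0.045823, 0.007762)
  [-1]  conj(Y_{5,-1})(Ω₁) = (-0.429623, -0.281419) ; Y_{5,-1}(Ω₂) = (-0.148283, -0.274022) ; Δ = (-0.013409, 0.159456)
  [+0]  conj(Y_{5,0})(Ω₁) = (-0.049095, -0.000000) ; Y_{5,0}(Ω₂) = (-0.208649, 0.000000) ; Δ = (0.010244, 0.000000)
  [+1]  conj(Y_{5,1})(Ω₁) = (0.429623, -0.281419) ; Y_{5,1}(Ω₂) = (0.148283, -0.274022) ; Δ = (-0.013409, -0.159456)
  [+2]  conj(Y_{5,2})(Ω₁) = (-0.153876, 0.353089) ; Y_{5,2}(Ω₂) = (-0.066004, -0.101013) ; Δ = (0.045823, -0.007762)
  [+3]  conj(Y_{5,3})(Ω₁) = (-0.025484, -0.149419) ; Y_{5,3}(Ω₂) = (0.414845, -0.034413) ; Δ = (-0.015714, -0.061109)
  [+4]  conj(Y_{5,4})(Ω₁) = (0.024985, 0.026883) ; Y_{5,4}(Ω₂) = (-0.135378, 0.308731) ; Δ = (-0.011682, 0.004074)
  [+5]  conj(Y_{5,5})(Ω₁) = (-0.005017, -0.001239) ; Y_{5,5}(Ω₂) = (-0.080919, -0.103933) ; Δ = (0.000277, 0.000622)
Total Σ_m = (0.020835, -0.000000). Multiply by 1.142397: (0.023801, -0.000000). P_5(cos γ) = 0.023801

0.023801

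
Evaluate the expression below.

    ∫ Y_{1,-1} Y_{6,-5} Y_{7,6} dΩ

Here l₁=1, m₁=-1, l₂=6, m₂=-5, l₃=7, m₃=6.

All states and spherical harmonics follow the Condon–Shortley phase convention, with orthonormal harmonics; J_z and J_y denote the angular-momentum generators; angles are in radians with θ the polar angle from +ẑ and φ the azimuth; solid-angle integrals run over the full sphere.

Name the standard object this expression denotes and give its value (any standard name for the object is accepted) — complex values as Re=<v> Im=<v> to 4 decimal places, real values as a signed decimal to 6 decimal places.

This is a Gaunt coefficient — the integral of a triple product of spherical harmonics over the sphere.
m-sum 0 ✓  L=14 even ✓  5≤7≤7 ✓
Π(2lᵢ+1) = 3×13×15 = 585
triangle coeff Δ(1,6,7) = 1/1365
Σ_t [0,0]: t=0:+1/518400 = 1/518400
(3j)²=7/195 [(1 6 7; 0 0 0)], sign=-1
Σ_t [0,0]: t=0:+1/79833600 = 1/79833600
(3j)²=2/35 [(1 6 7; -1 -5 6)], sign=-1
⇒ 4πI² = 6/5
I = (+1)√(6/5/(4π)) = 0.30901936

Gaunt coefficient, +0.309019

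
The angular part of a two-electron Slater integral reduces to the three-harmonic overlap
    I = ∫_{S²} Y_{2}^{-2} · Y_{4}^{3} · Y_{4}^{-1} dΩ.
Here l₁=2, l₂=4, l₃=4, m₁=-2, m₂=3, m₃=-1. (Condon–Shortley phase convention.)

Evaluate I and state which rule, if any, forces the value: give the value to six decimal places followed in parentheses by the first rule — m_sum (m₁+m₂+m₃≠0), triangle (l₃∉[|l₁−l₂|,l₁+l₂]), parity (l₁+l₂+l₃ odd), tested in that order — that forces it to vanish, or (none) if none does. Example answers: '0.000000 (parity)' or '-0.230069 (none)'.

Rules hold: Σm=0, L=10 even, 2≤4≤6.
N = 5·9·9 = 405
Δ = 2!·2!·6!/11! = 1/13860
Racah Σ t=0..2: t=0:+1/192 t=1:−1/36 t=2:+1/192 = -5/288
⇒ 3j(2 4 4; 0 0 0)² = 20/693, sgn -1
Racah Σ t=2..2: t=2:+1/480 = 1/480
⇒ 3j(2 4 4; -2 3 -1)² = 3/110, sgn -1
4πI² = N·(3j₀)²·(3jₘ)² = 270/847
I = +1·√(0.318772/4π) = 0.15927046
No selection rule forces the value: the integral is nonzero (none).

0.159270 (none)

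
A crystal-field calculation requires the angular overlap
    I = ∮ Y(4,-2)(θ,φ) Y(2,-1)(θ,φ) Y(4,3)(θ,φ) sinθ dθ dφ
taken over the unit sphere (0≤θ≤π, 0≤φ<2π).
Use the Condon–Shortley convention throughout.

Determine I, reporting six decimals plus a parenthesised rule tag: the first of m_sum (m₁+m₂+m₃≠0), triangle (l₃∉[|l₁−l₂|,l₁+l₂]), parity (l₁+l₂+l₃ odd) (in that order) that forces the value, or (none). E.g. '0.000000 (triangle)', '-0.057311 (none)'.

m-sum 0 ✓  L=10 even ✓  2≤4≤6 ✓
Π(2lᵢ+1) = 9×5×9 = 405
triangle coeff Δ(4,2,4) = 1/13860
Σ_t [0,2]: t=0:+1/192 t=1:−1/36 t=2:+1/192 = -5/288
(3j)²=20/693 [(4 2 4; 0 0 0)], sign=-1
Σ_t [0,1]: t=0:+1/1440 t=1:−1/240 = -1/288
(3j)²=5/132 [(4 2 4; -2 -1 3)], sign=+1
⇒ 4πI² = 375/847
I = (-1)√(375/847/(4π)) = -0.18770204
No selection rule forces the value: the integral is nonzero (none).

-0.187702 (none)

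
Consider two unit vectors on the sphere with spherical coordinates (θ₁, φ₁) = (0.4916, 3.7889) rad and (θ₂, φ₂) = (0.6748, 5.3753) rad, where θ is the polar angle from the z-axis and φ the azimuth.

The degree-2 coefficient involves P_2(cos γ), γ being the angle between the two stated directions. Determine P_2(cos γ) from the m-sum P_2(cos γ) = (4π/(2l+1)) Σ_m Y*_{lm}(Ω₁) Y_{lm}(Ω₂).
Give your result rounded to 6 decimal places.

Term-by-term m-sum for l=2 (normalisation 4π/5 = 2.513274):
  m=-2: Y*=(0.023470, 0.082808)  Y=(-0.036565, 0.146262)  product (-0.012970, 0.000405)
  m=-1: Y*=(-0.256453, -0.193869)  Y=(0.231927, 0.297045)  product (-0.001890, -0.121142)
  m=+0: Y*=(0.419957, -0.000000)  Y=(0.261490, 0.000000)  product (0.109815, 0.000000)
  m=+1: Y*=(0.256453, -0.193869)  Y=(-0.231927, 0.297045)  product (-0.001890, 0.121142)
  m=+2: Y*=(0.023470, -0.082808)  Y=(-0.036565, -0.146262)  product (-0.012970, -0.000405)
Accumulated sum (0.080094, -0.000000); after 4π/(2l+1) scaling, (0.201299, -0.000000) ⇒ P_2 = 0.201299

0.201299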